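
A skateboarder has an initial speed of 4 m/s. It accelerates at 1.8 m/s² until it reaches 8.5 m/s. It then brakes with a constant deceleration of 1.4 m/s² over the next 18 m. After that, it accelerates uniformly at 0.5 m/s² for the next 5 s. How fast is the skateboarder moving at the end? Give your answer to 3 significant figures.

7.17 m/s

Phase 1 (accelerating): v₀ = 4.00 m/s, a = 1.8 m/s².
v = v₀ + at → t = (8.5 − 4.00) / 1.8 = 2.50 s
v² = v₀² + 2aΔx → Δx = (8.5² − 4.00²)/(2·1.8) = 15.6 m

Phase 2 (decelerating): v₀ = 8.50 m/s, a = -1.4 m/s².
v² = v₀² + 2aΔx = 8.50² + 2·-1.4·18 = 21.9 → v = 4.67 m/s
t = (v − v₀)/a = (4.67 − 8.50)/-1.4 = 2.73 s

Phase 3 (accelerating): v₀ = 4.67 m/s, a = 0.5 m/s².
v = v₀ + at = 4.67 + (0.5)(5) = 7.17 m/s
Δx = v₀t + ½at² = 4.67·5 + 0.5·0.5·5² = 29.6 m
Final speed = 7.17 m/s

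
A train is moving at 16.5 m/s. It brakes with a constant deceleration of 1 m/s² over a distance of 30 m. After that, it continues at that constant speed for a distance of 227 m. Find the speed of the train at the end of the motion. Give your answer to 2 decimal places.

Phase 1 (decelerating): v₀ = 16.5 m/s, a = -1 m/s².
v² = v₀² + 2aΔx = 16.5² + 2·-1·30 = 212 → v = 14.6 m/s
t = (v − v₀)/a = (14.6 − 16.5)/-1 = 1.93 s

Phase 2 (constant speed): v₀ = 14.6 m/s, a = 0 m/s².
Constant speed: t = d/v = 227/14.6 = 15.6 s
Final speed = 14.6 m/s

14.57 m/s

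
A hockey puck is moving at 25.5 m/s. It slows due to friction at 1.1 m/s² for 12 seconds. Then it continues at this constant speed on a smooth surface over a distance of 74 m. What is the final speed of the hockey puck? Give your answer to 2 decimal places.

12.30 m/s

Phase 1 (decelerating): v₀ = 25.5 m/s, a = -1.1 m/s².
v = v₀ + at = 25.5 + (-1.1)(12) = 12.3 m/s
Δx = v₀t + ½at² = 25.5·12 + 0.5·-1.1·12² = 227 m

Phase 2 (constant speed): v₀ = 12.3 m/s, a = 0 m/s².
Constant speed: t = d/v = 74/12.3 = 6.02 s
Final speed = 12.3 m/s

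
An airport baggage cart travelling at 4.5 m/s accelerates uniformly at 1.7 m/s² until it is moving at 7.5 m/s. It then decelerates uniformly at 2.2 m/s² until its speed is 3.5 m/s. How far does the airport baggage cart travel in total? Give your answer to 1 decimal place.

20.6 m

Phase 1 (accelerating): v₀ = 4.50 m/s, a = 1.7 m/s².
v = v₀ + at → t = (7.5 − 4.50) / 1.7 = 1.76 s
v² = v₀² + 2aΔx → Δx = (7.5² − 4.50²)/(2·1.7) = 10.6 m

Phase 2 (decelerating): v₀ = 7.50 m/s, a = -2.2 m/s².
v = v₀ + at → t = (3.5 − 7.50) / -2.2 = 1.82 s
v² = v₀² + 2aΔx → Δx = (3.5² − 7.50²)/(2·-2.2) = 10.0 m
Total distance = 10.6 + 10.0 = 20.6 m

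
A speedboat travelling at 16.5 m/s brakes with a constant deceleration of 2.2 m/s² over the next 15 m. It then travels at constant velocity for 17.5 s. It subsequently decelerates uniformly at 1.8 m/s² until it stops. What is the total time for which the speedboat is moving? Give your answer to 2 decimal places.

Phase 1 (decelerating): v₀ = 16.5 m/s, a = -2.2 m/s².
v² = v₀² + 2aΔx = 16.5² + 2·-2.2·15 = 206 → v = 14.4 m/s
t = (v − v₀)/a = (14.4 − 16.5)/-2.2 = 0.972 s

Phase 2 (constant speed): v₀ = 14.4 m/s, a = 0 m/s².
v = v₀ + at = 14.4 + (0)(17.5) = 14.4 m/s
Δx = v₀t + ½at² = 14.4·17.5 + 0.5·0·17.5² = 251 m

Phase 3 (decelerating): v₀ = 14.4 m/s, a = -1.8 m/s².
v = v₀ + at → t = (0 − 14.4) / -1.8 = 7.98 s
v² = v₀² + 2aΔx → Δx = (0² − 14.4²)/(2·-1.8) = 57.3 m
Total time = 0.972 + 17.5 + 7.98 = 26.5 s

26.45 s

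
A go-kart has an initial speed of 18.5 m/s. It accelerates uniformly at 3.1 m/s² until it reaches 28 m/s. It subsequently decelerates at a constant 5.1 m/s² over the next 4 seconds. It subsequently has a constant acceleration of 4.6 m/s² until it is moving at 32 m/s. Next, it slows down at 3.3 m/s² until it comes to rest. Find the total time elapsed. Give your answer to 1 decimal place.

22.1 s

Phase 1 (accelerating): v₀ = 18.5 m/s, a = 3.1 m/s².
v = v₀ + at → t = (28 − 18.5) / 3.1 = 3.06 s
v² = v₀² + 2aΔx → Δx = (28² − 18.5²)/(2·3.1) = 71.2 m

Phase 2 (decelerating): v₀ = 28.0 m/s, a = -5.1 m/s².
v = v₀ + at = 28.0 + (-5.1)(4) = 7.60 m/s
Δx = v₀t + ½at² = 28.0·4 + 0.5·-5.1·4² = 71.2 m

Phase 3 (accelerating): v₀ = 7.60 m/s, a = 4.6 m/s².
v = v₀ + at → t = (32 − 7.60) / 4.6 = 5.30 s
v² = v₀² + 2aΔx → Δx = (32² − 7.60²)/(2·4.6) = 105 m

Phase 4 (decelerating): v₀ = 32.0 m/s, a = -3.3 m/s².
v = v₀ + at → t = (0 − 32.0) / -3.3 = 9.70 s
v² = v₀² + 2aΔx → Δx = (0² − 32.0²)/(2·-3.3) = 155 m
Total time = 3.06 + 4.00 + 5.30 + 9.70 = 22.1 s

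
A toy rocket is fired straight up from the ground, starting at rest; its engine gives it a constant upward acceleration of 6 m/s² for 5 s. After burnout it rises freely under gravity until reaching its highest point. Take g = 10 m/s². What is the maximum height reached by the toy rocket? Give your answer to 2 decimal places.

120.00 m

Phase 1 (powered ascent): v₀ = 0 m/s, a = 6 m/s².
v = v₀ + at = 0 + (6)(5) = 30.0 m/s
Δx = v₀t + ½at² = 0·5 + 0.5·6·5² = 75.0 m

Phase 2 (coasting upward): v₀ = 30.0 m/s, a = -10 m/s².
v = v₀ + at → t = (0 − 30.0) / -10 = 3.00 s
v² = v₀² + 2aΔx → Δx = (0² − 30.0²)/(2·-10) = 45.0 m
Maximum height = 75.0 + 45.0 = 120 m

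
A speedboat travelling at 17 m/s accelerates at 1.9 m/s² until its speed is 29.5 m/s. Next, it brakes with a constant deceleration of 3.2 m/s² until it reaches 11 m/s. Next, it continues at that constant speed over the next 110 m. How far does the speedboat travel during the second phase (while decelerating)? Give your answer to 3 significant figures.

Phase 1 (accelerating): v₀ = 17.0 m/s, a = 1.9 m/s².
v = v₀ + at → t = (29.5 − 17.0) / 1.9 = 6.58 s
v² = v₀² + 2aΔx → Δx = (29.5² − 17.0²)/(2·1.9) = 153 m

Phase 2 (decelerating): v₀ = 29.5 m/s, a = -3.2 m/s².
v = v₀ + at → t = (11 − 29.5) / -3.2 = 5.78 s
v² = v₀² + 2aΔx → Δx = (11² − 29.5²)/(2·-3.2) = 117 m
Distance in phase 2 = 117 m

117 m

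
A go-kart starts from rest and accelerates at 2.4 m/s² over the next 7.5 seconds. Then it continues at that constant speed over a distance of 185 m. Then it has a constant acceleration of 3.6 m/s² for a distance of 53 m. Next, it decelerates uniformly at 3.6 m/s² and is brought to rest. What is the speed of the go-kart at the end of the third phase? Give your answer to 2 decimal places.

26.56 m/s

Phase 1 (accelerating): v₀ = 0 m/s, a = 2.4 m/s².
v = v₀ + at = 0 + (2.4)(7.5) = 18.0 m/s
Δx = v₀t + ½at² = 0·7.5 + 0.5·2.4·7.5² = 67.5 m

Phase 2 (constant speed): v₀ = 18.0 m/s, a = 0 m/s².
Constant speed: t = d/v = 185/18.0 = 10.3 s

Phase 3 (accelerating): v₀ = 18.0 m/s, a = 3.6 m/s².
v² = v₀² + 2aΔx = 18.0² + 2·3.6·53 = 706 → v = 26.6 m/s
t = (v − v₀)/a = (26.6 − 18.0)/3.6 = 2.38 s
Speed at end of phase 3 = 26.6 m/s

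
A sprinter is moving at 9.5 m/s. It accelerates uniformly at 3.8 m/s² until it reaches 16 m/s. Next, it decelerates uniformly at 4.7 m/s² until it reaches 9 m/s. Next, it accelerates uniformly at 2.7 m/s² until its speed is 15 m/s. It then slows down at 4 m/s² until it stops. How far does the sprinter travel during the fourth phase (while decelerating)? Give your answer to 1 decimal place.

Phase 1 (accelerating): v₀ = 9.50 m/s, a = 3.8 m/s².
v = v₀ + at → t = (16 − 9.50) / 3.8 = 1.71 s
v² = v₀² + 2aΔx → Δx = (16² − 9.50²)/(2·3.8) = 21.8 m

Phase 2 (decelerating): v₀ = 16.0 m/s, a = -4.7 m/s².
v = v₀ + at → t = (9 − 16.0) / -4.7 = 1.49 s
v² = v₀² + 2aΔx → Δx = (9² − 16.0²)/(2·-4.7) = 18.6 m

Phase 3 (accelerating): v₀ = 9.00 m/s, a = 2.7 m/s².
v = v₀ + at → t = (15 − 9.00) / 2.7 = 2.22 s
v² = v₀² + 2aΔx → Δx = (15² − 9.00²)/(2·2.7) = 26.7 m

Phase 4 (decelerating): v₀ = 15.0 m/s, a = -4 m/s².
v = v₀ + at → t = (0 − 15.0) / -4 = 3.75 s
v² = v₀² + 2aΔx → Δx = (0² − 15.0²)/(2·-4) = 28.1 m
Distance in phase 4 = 28.1 m

28.1 m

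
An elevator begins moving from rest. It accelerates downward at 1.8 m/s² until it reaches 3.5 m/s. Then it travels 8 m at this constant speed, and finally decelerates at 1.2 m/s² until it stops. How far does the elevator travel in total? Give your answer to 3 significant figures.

Phase 1 (accelerating): v₀ = 0 m/s, a = 1.8 m/s².
v = v₀ + at → t = (3.5 − 0) / 1.8 = 1.94 s
v² = v₀² + 2aΔx → Δx = (3.5² − 0²)/(2·1.8) = 3.40 m

Phase 2 (constant speed): v₀ = 3.50 m/s, a = 0 m/s².
Constant speed: t = d/v = 8/3.50 = 2.29 s

Phase 3 (decelerating): v₀ = 3.50 m/s, a = -1.2 m/s².
v = v₀ + at → t = (0 − 3.50) / -1.2 = 2.92 s
v² = v₀² + 2aΔx → Δx = (0² − 3.50²)/(2·-1.2) = 5.10 m
Total distance = 3.40 + 8.00 + 5.10 = 16.5 m

16.5 m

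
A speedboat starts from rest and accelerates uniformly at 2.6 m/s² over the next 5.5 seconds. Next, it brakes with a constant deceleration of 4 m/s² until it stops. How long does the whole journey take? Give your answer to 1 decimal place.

9.1 s

Phase 1 (accelerating): v₀ = 0 m/s, a = 2.6 m/s².
v = v₀ + at = 0 + (2.6)(5.5) = 14.3 m/s
Δx = v₀t + ½at² = 0·5.5 + 0.5·2.6·5.5² = 39.3 m

Phase 2 (decelerating): v₀ = 14.3 m/s, a = -4 m/s².
v = v₀ + at → t = (0 − 14.3) / -4 = 3.58 s
v² = v₀² + 2aΔx → Δx = (0² − 14.3²)/(2·-4) = 25.6 m
Total time = 5.50 + 3.58 = 9.07 s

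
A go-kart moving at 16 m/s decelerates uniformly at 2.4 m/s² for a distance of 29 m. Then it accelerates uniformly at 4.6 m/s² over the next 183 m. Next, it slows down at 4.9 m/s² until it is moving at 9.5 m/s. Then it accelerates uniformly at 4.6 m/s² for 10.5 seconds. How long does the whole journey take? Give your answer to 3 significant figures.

26.3 s

Phase 1 (decelerating): v₀ = 16.0 m/s, a = -2.4 m/s².
v² = v₀² + 2aΔx = 16.0² + 2·-2.4·29 = 117 → v = 10.8 m/s
t = (v − v₀)/a = (10.8 − 16.0)/-2.4 = 2.16 s

Phase 2 (accelerating): v₀ = 10.8 m/s, a = 4.6 m/s².
v² = v₀² + 2aΔx = 10.8² + 2·4.6·183 = 1800 → v = 42.4 m/s
t = (v − v₀)/a = (42.4 − 10.8)/4.6 = 6.87 s

Phase 3 (decelerating): v₀ = 42.4 m/s, a = -4.9 m/s².
v = v₀ + at → t = (9.5 − 42.4) / -4.9 = 6.72 s
v² = v₀² + 2aΔx → Δx = (9.5² − 42.4²)/(2·-4.9) = 175 m

Phase 4 (accelerating): v₀ = 9.50 m/s, a = 4.6 m/s².
v = v₀ + at = 9.50 + (4.6)(10.5) = 57.8 m/s
Δx = v₀t + ½at² = 9.50·10.5 + 0.5·4.6·10.5² = 353 m
Total time = 2.16 + 6.87 + 6.72 + 10.5 = 26.3 s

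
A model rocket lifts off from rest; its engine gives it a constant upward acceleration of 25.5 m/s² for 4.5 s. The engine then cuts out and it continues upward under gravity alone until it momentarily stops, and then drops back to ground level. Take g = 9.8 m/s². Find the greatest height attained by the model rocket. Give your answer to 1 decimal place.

Phase 1 (powered ascent): v₀ = 0 m/s, a = 25.5 m/s².
v = v₀ + at = 0 + (25.5)(4.5) = 115 m/s
Δx = v₀t + ½at² = 0·4.5 + 0.5·25.5·4.5² = 258 m

Phase 2 (coasting upward): v₀ = 115 m/s, a = -9.8 m/s².
v = v₀ + at → t = (0 − 115) / -9.8 = 11.7 s
v² = v₀² + 2aΔx → Δx = (0² − 115²)/(2·-9.8) = 672 m
Maximum height = 258 + 672 = 930 m

930.0 m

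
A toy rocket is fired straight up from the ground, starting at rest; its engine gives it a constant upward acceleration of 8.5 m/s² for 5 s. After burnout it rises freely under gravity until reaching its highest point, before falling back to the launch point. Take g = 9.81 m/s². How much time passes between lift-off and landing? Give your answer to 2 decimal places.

Phase 1 (powered ascent): v₀ = 0 m/s, a = 8.5 m/s².
v = v₀ + at = 0 + (8.5)(5) = 42.5 m/s
Δx = v₀t + ½at² = 0·5 + 0.5·8.5·5² = 106 m

Phase 2 (coasting upward): v₀ = 42.5 m/s, a = -9.81 m/s².
v = v₀ + at → t = (0 − 42.5) / -9.81 = 4.33 s
v² = v₀² + 2aΔx → Δx = (0² − 42.5²)/(2·-9.81) = 92.1 m

Phase 3 (free fall): v₀ = 0 m/s, a = -9.81 m/s².
Falls 198 m from rest: t = √(2·198/9.81) = 6.36 s; v = g·t = 62.4 m/s.
Total time = 5.00 + 4.33 + 6.36 = 15.7 s

15.69 s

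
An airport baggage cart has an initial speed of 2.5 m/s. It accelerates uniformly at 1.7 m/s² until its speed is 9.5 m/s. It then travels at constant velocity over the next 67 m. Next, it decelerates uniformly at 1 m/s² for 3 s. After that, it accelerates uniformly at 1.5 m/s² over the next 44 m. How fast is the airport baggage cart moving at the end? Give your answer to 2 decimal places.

13.20 m/s

Phase 1 (accelerating): v₀ = 2.50 m/s, a = 1.7 m/s².
v = v₀ + at → t = (9.5 − 2.50) / 1.7 = 4.12 s
v² = v₀² + 2aΔx → Δx = (9.5² − 2.50²)/(2·1.7) = 24.7 m

Phase 2 (constant speed): v₀ = 9.50 m/s, a = 0 m/s².
Constant speed: t = d/v = 67/9.50 = 7.05 s

Phase 3 (decelerating): v₀ = 9.50 m/s, a = -1 m/s².
v = v₀ + at = 9.50 + (-1)(3) = 6.50 m/s
Δx = v₀t + ½at² = 9.50·3 + 0.5·-1·3² = 24.0 m

Phase 4 (accelerating): v₀ = 6.50 m/s, a = 1.5 m/s².
v² = v₀² + 2aΔx = 6.50² + 2·1.5·44 = 174 → v = 13.2 m/s
t = (v − v₀)/a = (13.2 − 6.50)/1.5 = 4.47 s
Final speed = 13.2 m/s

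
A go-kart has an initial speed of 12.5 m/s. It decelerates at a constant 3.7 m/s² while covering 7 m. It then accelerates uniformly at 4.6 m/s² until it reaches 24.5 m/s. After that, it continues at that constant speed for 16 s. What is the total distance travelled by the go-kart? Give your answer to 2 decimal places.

452.89 m

Phase 1 (decelerating): v₀ = 12.5 m/s, a = -3.7 m/s².
v² = v₀² + 2aΔx = 12.5² + 2·-3.7·7 = 104 → v = 10.2 m/s
t = (v − v₀)/a = (10.2 − 12.5)/-3.7 = 0.616 s

Phase 2 (accelerating): v₀ = 10.2 m/s, a = 4.6 m/s².
v = v₀ + at → t = (24.5 − 10.2) / 4.6 = 3.10 s
v² = v₀² + 2aΔx → Δx = (24.5² − 10.2²)/(2·4.6) = 53.9 m

Phase 3 (constant speed): v₀ = 24.5 m/s, a = 0 m/s².
v = v₀ + at = 24.5 + (0)(16) = 24.5 m/s
Δx = v₀t + ½at² = 24.5·16 + 0.5·0·16² = 392 m
Total distance = 7.00 + 53.9 + 392 = 453 m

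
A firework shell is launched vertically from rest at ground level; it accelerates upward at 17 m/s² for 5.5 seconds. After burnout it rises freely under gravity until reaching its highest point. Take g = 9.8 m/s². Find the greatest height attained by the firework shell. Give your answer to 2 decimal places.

Phase 1 (powered ascent): v₀ = 0 m/s, a = 17 m/s².
v = v₀ + at = 0 + (17)(5.5) = 93.5 m/s
Δx = v₀t + ½at² = 0·5.5 + 0.5·17·5.5² = 257 m

Phase 2 (coasting upward): v₀ = 93.5 m/s, a = -9.8 m/s².
v = v₀ + at → t = (0 − 93.5) / -9.8 = 9.54 s
v² = v₀² + 2aΔx → Δx = (0² − 93.5²)/(2·-9.8) = 446 m
Maximum height = 257 + 446 = 703 m

703.16 m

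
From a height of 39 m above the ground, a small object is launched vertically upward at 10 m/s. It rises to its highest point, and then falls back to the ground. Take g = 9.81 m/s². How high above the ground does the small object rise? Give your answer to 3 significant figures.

44.1 m

Phase 1 (rising): v₀ = 10.0 m/s, a = -9.81 m/s².
v = v₀ + at → t = (0 − 10.0) / -9.81 = 1.02 s
v² = v₀² + 2aΔx → Δx = (0² − 10.0²)/(2·-9.81) = 5.10 m
Maximum height = 39 + 5.10 = 44.1 m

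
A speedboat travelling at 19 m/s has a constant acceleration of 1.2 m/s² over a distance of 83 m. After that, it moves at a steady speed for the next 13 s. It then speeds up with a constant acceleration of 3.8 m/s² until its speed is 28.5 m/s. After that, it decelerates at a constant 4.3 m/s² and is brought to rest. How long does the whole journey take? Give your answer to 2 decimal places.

24.79 s

Phase 1 (accelerating): v₀ = 19.0 m/s, a = 1.2 m/s².
v² = v₀² + 2aΔx = 19.0² + 2·1.2·83 = 560 → v = 23.7 m/s
t = (v − v₀)/a = (23.7 − 19.0)/1.2 = 3.89 s

Phase 2 (constant speed): v₀ = 23.7 m/s, a = 0 m/s².
v = v₀ + at = 23.7 + (0)(13) = 23.7 m/s
Δx = v₀t + ½at² = 23.7·13 + 0.5·0·13² = 308 m

Phase 3 (accelerating): v₀ = 23.7 m/s, a = 3.8 m/s².
v = v₀ + at → t = (28.5 − 23.7) / 3.8 = 1.27 s
v² = v₀² + 2aΔx → Δx = (28.5² − 23.7²)/(2·3.8) = 33.2 m

Phase 4 (decelerating): v₀ = 28.5 m/s, a = -4.3 m/s².
v = v₀ + at → t = (0 − 28.5) / -4.3 = 6.63 s
v² = v₀² + 2aΔx → Δx = (0² − 28.5²)/(2·-4.3) = 94.4 m
Total time = 3.89 + 13.0 + 1.27 + 6.63 = 24.8 s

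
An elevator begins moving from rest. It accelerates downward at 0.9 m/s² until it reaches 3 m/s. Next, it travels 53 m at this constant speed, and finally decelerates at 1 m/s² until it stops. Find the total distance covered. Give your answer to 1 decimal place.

62.5 m

Phase 1 (accelerating): v₀ = 0 m/s, a = 0.9 m/s².
v = v₀ + at → t = (3 − 0) / 0.9 = 3.33 s
v² = v₀² + 2aΔx → Δx = (3² − 0²)/(2·0.9) = 5.00 m

Phase 2 (constant speed): v₀ = 3.00 m/s, a = 0 m/s².
Constant speed: t = d/v = 53/3.00 = 17.7 s

Phase 3 (decelerating): v₀ = 3.00 m/s, a = -1 m/s².
v = v₀ + at → t = (0 − 3.00) / -1 = 3.00 s
v² = v₀² + 2aΔx → Δx = (0² − 3.00²)/(2·-1) = 4.50 m
Total distance = 5.00 + 53.0 + 4.50 = 62.5 m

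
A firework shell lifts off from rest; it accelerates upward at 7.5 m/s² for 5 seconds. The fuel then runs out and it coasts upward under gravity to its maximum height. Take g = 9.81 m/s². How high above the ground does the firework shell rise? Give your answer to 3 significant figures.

165 m

Phase 1 (powered ascent): v₀ = 0 m/s, a = 7.5 m/s².
v = v₀ + at = 0 + (7.5)(5) = 37.5 m/s
Δx = v₀t + ½at² = 0·5 + 0.5·7.5·5² = 93.8 m

Phase 2 (coasting upward): v₀ = 37.5 m/s, a = -9.81 m/s².
v = v₀ + at → t = (0 − 37.5) / -9.81 = 3.82 s
v² = v₀² + 2aΔx → Δx = (0² − 37.5²)/(2·-9.81) = 71.7 m
Maximum height = 93.8 + 71.7 = 165 m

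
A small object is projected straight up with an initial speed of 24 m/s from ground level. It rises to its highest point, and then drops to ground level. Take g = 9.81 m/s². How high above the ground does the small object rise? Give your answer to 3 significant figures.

Phase 1 (rising): v₀ = 24.0 m/s, a = -9.81 m/s².
v = v₀ + at → t = (0 − 24.0) / -9.81 = 2.45 s
v² = v₀² + 2aΔx → Δx = (0² − 24.0²)/(2·-9.81) = 29.4 m
Maximum height = 29.4 m

29.4 m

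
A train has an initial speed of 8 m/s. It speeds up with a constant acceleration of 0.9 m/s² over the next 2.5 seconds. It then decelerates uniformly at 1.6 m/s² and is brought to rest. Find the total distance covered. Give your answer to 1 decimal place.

55.6 m

Phase 1 (accelerating): v₀ = 8.00 m/s, a = 0.9 m/s².
v = v₀ + at = 8.00 + (0.9)(2.5) = 10.2 m/s
Δx = v₀t + ½at² = 8.00·2.5 + 0.5·0.9·2.5² = 22.8 m

Phase 2 (decelerating): v₀ = 10.2 m/s, a = -1.6 m/s².
v = v₀ + at → t = (0 − 10.2) / -1.6 = 6.41 s
v² = v₀² + 2aΔx → Δx = (0² − 10.2²)/(2·-1.6) = 32.8 m
Total distance = 22.8 + 32.8 = 55.6 m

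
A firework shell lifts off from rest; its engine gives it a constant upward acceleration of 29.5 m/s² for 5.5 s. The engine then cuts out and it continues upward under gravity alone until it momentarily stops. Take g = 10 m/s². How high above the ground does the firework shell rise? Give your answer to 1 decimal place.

1762.4 m

Phase 1 (powered ascent): v₀ = 0 m/s, a = 29.5 m/s².
v = v₀ + at = 0 + (29.5)(5.5) = 162 m/s
Δx = v₀t + ½at² = 0·5.5 + 0.5·29.5·5.5² = 446 m

Phase 2 (coasting upward): v₀ = 162 m/s, a = -10 m/s².
v = v₀ + at → t = (0 − 162) / -10 = 16.2 s
v² = v₀² + 2aΔx → Δx = (0² − 162²)/(2·-10) = 1320 m
Maximum height = 446 + 1320 = 1760 m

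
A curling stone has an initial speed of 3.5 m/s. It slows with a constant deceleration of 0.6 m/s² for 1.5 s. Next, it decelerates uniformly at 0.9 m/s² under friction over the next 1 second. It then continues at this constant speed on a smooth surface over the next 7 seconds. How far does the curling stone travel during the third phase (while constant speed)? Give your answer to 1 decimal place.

11.9 m

Phase 1 (decelerating): v₀ = 3.50 m/s, a = -0.6 m/s².
v = v₀ + at = 3.50 + (-0.6)(1.5) = 2.60 m/s
Δx = v₀t + ½at² = 3.50·1.5 + 0.5·-0.6·1.5² = 4.58 m

Phase 2 (decelerating): v₀ = 2.60 m/s, a = -0.9 m/s².
v = v₀ + at = 2.60 + (-0.9)(1) = 1.70 m/s
Δx = v₀t + ½at² = 2.60·1 + 0.5·-0.9·1² = 2.15 m

Phase 3 (constant speed): v₀ = 1.70 m/s, a = 0 m/s².
v = v₀ + at = 1.70 + (0)(7) = 1.70 m/s
Δx = v₀t + ½at² = 1.70·7 + 0.5·0·7² = 11.9 m
Distance in phase 3 = 11.9 m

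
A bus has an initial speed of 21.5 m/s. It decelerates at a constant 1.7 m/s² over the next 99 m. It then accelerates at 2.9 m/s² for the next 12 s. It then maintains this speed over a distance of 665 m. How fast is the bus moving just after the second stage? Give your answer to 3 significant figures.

Phase 1 (decelerating): v₀ = 21.5 m/s, a = -1.7 m/s².
v² = v₀² + 2aΔx = 21.5² + 2·-1.7·99 = 126 → v = 11.2 m/s
t = (v − v₀)/a = (11.2 − 21.5)/-1.7 = 6.05 s

Phase 2 (accelerating): v₀ = 11.2 m/s, a = 2.9 m/s².
v = v₀ + at = 11.2 + (2.9)(12) = 46.0 m/s
Δx = v₀t + ½at² = 11.2·12 + 0.5·2.9·12² = 343 m
Speed at end of phase 2 = 46.0 m/s

46.0 m/s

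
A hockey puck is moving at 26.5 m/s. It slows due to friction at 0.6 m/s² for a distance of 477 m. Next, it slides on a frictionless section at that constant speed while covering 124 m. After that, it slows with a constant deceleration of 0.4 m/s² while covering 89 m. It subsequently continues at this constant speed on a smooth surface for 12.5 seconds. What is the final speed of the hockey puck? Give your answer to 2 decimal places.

Phase 1 (decelerating): v₀ = 26.5 m/s, a = -0.6 m/s².
v² = v₀² + 2aΔx = 26.5² + 2·-0.6·477 = 130 → v = 11.4 m/s
t = (v − v₀)/a = (11.4 − 26.5)/-0.6 = 25.2 s

Phase 2 (constant speed): v₀ = 11.4 m/s, a = 0 m/s².
Constant speed: t = d/v = 124/11.4 = 10.9 s

Phase 3 (decelerating): v₀ = 11.4 m/s, a = -0.4 m/s².
v² = v₀² + 2aΔx = 11.4² + 2·-0.4·89 = 58.6 → v = 7.66 m/s
t = (v − v₀)/a = (7.66 − 11.4)/-0.4 = 9.34 s

Phase 4 (constant speed): v₀ = 7.66 m/s, a = 0 m/s².
v = v₀ + at = 7.66 + (0)(12.5) = 7.66 m/s
Δx = v₀t + ½at² = 7.66·12.5 + 0.5·0·12.5² = 95.7 m
Final speed = 7.66 m/s

7.66 m/s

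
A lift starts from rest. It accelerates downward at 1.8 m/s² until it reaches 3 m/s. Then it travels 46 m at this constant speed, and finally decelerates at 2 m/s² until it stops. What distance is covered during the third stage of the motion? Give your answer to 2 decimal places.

2.25 m

Phase 1 (accelerating): v₀ = 0 m/s, a = 1.8 m/s².
v = v₀ + at → t = (3 − 0) / 1.8 = 1.67 s
v² = v₀² + 2aΔx → Δx = (3² − 0²)/(2·1.8) = 2.50 m

Phase 2 (constant speed): v₀ = 3.00 m/s, a = 0 m/s².
Constant speed: t = d/v = 46/3.00 = 15.3 s

Phase 3 (decelerating): v₀ = 3.00 m/s, a = -2 m/s².
v = v₀ + at → t = (0 − 3.00) / -2 = 1.50 s
v² = v₀² + 2aΔx → Δx = (0² − 3.00²)/(2·-2) = 2.25 m
Distance in phase 3 = 2.25 m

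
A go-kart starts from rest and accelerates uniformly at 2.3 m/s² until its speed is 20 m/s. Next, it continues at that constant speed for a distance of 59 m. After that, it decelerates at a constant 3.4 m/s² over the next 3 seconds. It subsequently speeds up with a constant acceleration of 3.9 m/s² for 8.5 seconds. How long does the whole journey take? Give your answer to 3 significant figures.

Phase 1 (accelerating): v₀ = 0 m/s, a = 2.3 m/s².
v = v₀ + at → t = (20 − 0) / 2.3 = 8.70 s
v² = v₀² + 2aΔx → Δx = (20² − 0²)/(2·2.3) = 87.0 m

Phase 2 (constant speed): v₀ = 20.0 m/s, a = 0 m/s².
Constant speed: t = d/v = 59/20.0 = 2.95 s

Phase 3 (decelerating): v₀ = 20.0 m/s, a = -3.4 m/s².
v = v₀ + at = 20.0 + (-3.4)(3) = 9.80 m/s
Δx = v₀t + ½at² = 20.0·3 + 0.5·-3.4·3² = 44.7 m

Phase 4 (accelerating): v₀ = 9.80 m/s, a = 3.9 m/s².
v = v₀ + at = 9.80 + (3.9)(8.5) = 43.0 m/s
Δx = v₀t + ½at² = 9.80·8.5 + 0.5·3.9·8.5² = 224 m
Total time = 8.70 + 2.95 + 3.00 + 8.50 = 23.1 s

23.1 s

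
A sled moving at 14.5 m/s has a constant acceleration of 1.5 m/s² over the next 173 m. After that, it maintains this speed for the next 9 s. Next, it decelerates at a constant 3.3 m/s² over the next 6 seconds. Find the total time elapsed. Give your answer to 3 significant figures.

23.3 s

Phase 1 (accelerating): v₀ = 14.5 m/s, a = 1.5 m/s².
v² = v₀² + 2aΔx = 14.5² + 2·1.5·173 = 729 → v = 27.0 m/s
t = (v − v₀)/a = (27.0 − 14.5)/1.5 = 8.34 s

Phase 2 (constant speed): v₀ = 27.0 m/s, a = 0 m/s².
v = v₀ + at = 27.0 + (0)(9) = 27.0 m/s
Δx = v₀t + ½at² = 27.0·9 + 0.5·0·9² = 243 m

Phase 3 (decelerating): v₀ = 27.0 m/s, a = -3.3 m/s².
v = v₀ + at = 27.0 + (-3.3)(6) = 7.20 m/s
Δx = v₀t + ½at² = 27.0·6 + 0.5·-3.3·6² = 103 m
Total time = 8.34 + 9.00 + 6.00 = 23.3 s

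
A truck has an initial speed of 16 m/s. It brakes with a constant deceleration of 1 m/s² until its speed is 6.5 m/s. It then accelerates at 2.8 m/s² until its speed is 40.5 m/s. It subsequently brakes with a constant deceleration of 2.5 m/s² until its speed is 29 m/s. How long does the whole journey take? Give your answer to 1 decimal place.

Phase 1 (decelerating): v₀ = 16.0 m/s, a = -1 m/s².
v = v₀ + at → t = (6.5 − 16.0) / -1 = 9.50 s
v² = v₀² + 2aΔx → Δx = (6.5² − 16.0²)/(2·-1) = 107 m

Phase 2 (accelerating): v₀ = 6.50 m/s, a = 2.8 m/s².
v = v₀ + at → t = (40.5 − 6.50) / 2.8 = 12.1 s
v² = v₀² + 2aΔx → Δx = (40.5² − 6.50²)/(2·2.8) = 285 m

Phase 3 (decelerating): v₀ = 40.5 m/s, a = -2.5 m/s².
v = v₀ + at → t = (29 − 40.5) / -2.5 = 4.60 s
v² = v₀² + 2aΔx → Δx = (29² − 40.5²)/(2·-2.5) = 160 m
Total time = 9.50 + 12.1 + 4.60 = 26.2 s

26.2 s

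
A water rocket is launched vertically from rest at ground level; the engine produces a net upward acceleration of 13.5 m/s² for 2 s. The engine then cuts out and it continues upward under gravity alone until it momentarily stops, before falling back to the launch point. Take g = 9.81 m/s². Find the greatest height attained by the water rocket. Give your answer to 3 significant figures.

Phase 1 (powered ascent): v₀ = 0 m/s, a = 13.5 m/s².
v = v₀ + at = 0 + (13.5)(2) = 27.0 m/s
Δx = v₀t + ½at² = 0·2 + 0.5·13.5·2² = 27.0 m

Phase 2 (coasting upward): v₀ = 27.0 m/s, a = -9.81 m/s².
v = v₀ + at → t = (0 − 27.0) / -9.81 = 2.75 s
v² = v₀² + 2aΔx → Δx = (0² − 27.0²)/(2·-9.81) = 37.2 m
Maximum height = 27.0 + 37.2 = 64.2 m

64.2 m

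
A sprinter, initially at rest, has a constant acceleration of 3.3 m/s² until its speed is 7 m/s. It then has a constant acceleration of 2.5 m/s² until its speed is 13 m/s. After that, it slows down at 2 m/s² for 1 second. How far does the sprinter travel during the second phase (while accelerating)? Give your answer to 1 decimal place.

Phase 1 (accelerating): v₀ = 0 m/s, a = 3.3 m/s².
v = v₀ + at → t = (7 − 0) / 3.3 = 2.12 s
v² = v₀² + 2aΔx → Δx = (7² − 0²)/(2·3.3) = 7.42 m

Phase 2 (accelerating): v₀ = 7.00 m/s, a = 2.5 m/s².
v = v₀ + at → t = (13 − 7.00) / 2.5 = 2.40 s
v² = v₀² + 2aΔx → Δx = (13² − 7.00²)/(2·2.5) = 24.0 m
Distance in phase 2 = 24.0 m

24.0 m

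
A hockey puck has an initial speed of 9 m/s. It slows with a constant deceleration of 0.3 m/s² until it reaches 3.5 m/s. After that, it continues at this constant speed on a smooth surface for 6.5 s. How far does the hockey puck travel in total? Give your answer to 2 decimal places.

137.33 m

Phase 1 (decelerating): v₀ = 9.00 m/s, a = -0.3 m/s².
v = v₀ + at → t = (3.5 − 9.00) / -0.3 = 18.3 s
v² = v₀² + 2aΔx → Δx = (3.5² − 9.00²)/(2·-0.3) = 115 m

Phase 2 (constant speed): v₀ = 3.50 m/s, a = 0 m/s².
v = v₀ + at = 3.50 + (0)(6.5) = 3.50 m/s
Δx = v₀t + ½at² = 3.50·6.5 + 0.5·0·6.5² = 22.8 m
Total distance = 115 + 22.8 = 137 m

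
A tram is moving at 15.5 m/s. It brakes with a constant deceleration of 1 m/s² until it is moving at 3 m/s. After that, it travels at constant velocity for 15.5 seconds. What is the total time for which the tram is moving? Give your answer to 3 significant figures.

28.0 s

Phase 1 (decelerating): v₀ = 15.5 m/s, a = -1 m/s².
v = v₀ + at → t = (3 − 15.5) / -1 = 12.5 s
v² = v₀² + 2aΔx → Δx = (3² − 15.5²)/(2·-1) = 116 m

Phase 2 (constant speed): v₀ = 3.00 m/s, a = 0 m/s².
v = v₀ + at = 3.00 + (0)(15.5) = 3.00 m/s
Δx = v₀t + ½at² = 3.00·15.5 + 0.5·0·15.5² = 46.5 m
Total time = 12.5 + 15.5 = 28.0 s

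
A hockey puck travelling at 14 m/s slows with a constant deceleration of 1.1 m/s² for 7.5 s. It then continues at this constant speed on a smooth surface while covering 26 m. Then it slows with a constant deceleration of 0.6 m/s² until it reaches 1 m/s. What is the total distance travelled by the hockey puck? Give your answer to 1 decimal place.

126.8 m

Phase 1 (decelerating): v₀ = 14.0 m/s, a = -1.1 m/s².
v = v₀ + at = 14.0 + (-1.1)(7.5) = 5.75 m/s
Δx = v₀t + ½at² = 14.0·7.5 + 0.5·-1.1·7.5² = 74.1 m

Phase 2 (constant speed): v₀ = 5.75 m/s, a = 0 m/s².
Constant speed: t = d/v = 26/5.75 = 4.52 s

Phase 3 (decelerating): v₀ = 5.75 m/s, a = -0.6 m/s².
v = v₀ + at → t = (1 − 5.75) / -0.6 = 7.92 s
v² = v₀² + 2aΔx → Δx = (1² − 5.75²)/(2·-0.6) = 26.7 m
Total distance = 74.1 + 26.0 + 26.7 = 127 m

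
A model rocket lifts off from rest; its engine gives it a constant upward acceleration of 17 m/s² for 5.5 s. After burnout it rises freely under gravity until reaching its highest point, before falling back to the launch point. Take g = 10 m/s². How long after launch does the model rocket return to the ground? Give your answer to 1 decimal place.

26.6 s

Phase 1 (powered ascent): v₀ = 0 m/s, a = 17 m/s².
v = v₀ + at = 0 + (17)(5.5) = 93.5 m/s
Δx = v₀t + ½at² = 0·5.5 + 0.5·17·5.5² = 257 m

Phase 2 (coasting upward): v₀ = 93.5 m/s, a = -10 m/s².
v = v₀ + at → t = (0 − 93.5) / -10 = 9.35 s
v² = v₀² + 2aΔx → Δx = (0² − 93.5²)/(2·-10) = 437 m

Phase 3 (free fall): v₀ = 0 m/s, a = -10 m/s².
Falls 694 m from rest: t = √(2·694/10) = 11.8 s; v = g·t = 118 m/s.
Total time = 5.50 + 9.35 + 11.8 = 26.6 s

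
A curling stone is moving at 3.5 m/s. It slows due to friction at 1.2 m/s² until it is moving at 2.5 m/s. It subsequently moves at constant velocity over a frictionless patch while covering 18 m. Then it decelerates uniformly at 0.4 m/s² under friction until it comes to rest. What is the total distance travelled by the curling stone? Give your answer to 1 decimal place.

Phase 1 (decelerating): v₀ = 3.50 m/s, a = -1.2 m/s².
v = v₀ + at → t = (2.5 − 3.50) / -1.2 = 0.833 s
v² = v₀² + 2aΔx → Δx = (2.5² − 3.50²)/(2·-1.2) = 2.50 m

Phase 2 (constant speed): v₀ = 2.50 m/s, a = 0 m/s².
Constant speed: t = d/v = 18/2.50 = 7.20 s

Phase 3 (decelerating): v₀ = 2.50 m/s, a = -0.4 m/s².
v = v₀ + at → t = (0 − 2.50) / -0.4 = 6.25 s
v² = v₀² + 2aΔx → Δx = (0² − 2.50²)/(2·-0.4) = 7.81 m
Total distance = 2.50 + 18.0 + 7.81 = 28.3 m

28.3 m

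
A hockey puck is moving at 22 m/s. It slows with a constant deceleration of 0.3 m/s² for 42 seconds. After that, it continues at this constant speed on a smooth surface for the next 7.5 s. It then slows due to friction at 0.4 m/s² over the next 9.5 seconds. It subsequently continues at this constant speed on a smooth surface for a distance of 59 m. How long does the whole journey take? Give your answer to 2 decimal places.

Phase 1 (decelerating): v₀ = 22.0 m/s, a = -0.3 m/s².
v = v₀ + at = 22.0 + (-0.3)(42) = 9.40 m/s
Δx = v₀t + ½at² = 22.0·42 + 0.5·-0.3·42² = 659 m

Phase 2 (constant speed): v₀ = 9.40 m/s, a = 0 m/s².
v = v₀ + at = 9.40 + (0)(7.5) = 9.40 m/s
Δx = v₀t + ½at² = 9.40·7.5 + 0.5·0·7.5² = 70.5 m

Phase 3 (decelerating): v₀ = 9.40 m/s, a = -0.4 m/s².
v = v₀ + at = 9.40 + (-0.4)(9.5) = 5.60 m/s
Δx = v₀t + ½at² = 9.40·9.5 + 0.5·-0.4·9.5² = 71.2 m

Phase 4 (constant speed): v₀ = 5.60 m/s, a = 0 m/s².
Constant speed: t = d/v = 59/5.60 = 10.5 s
Total time = 42.0 + 7.50 + 9.50 + 10.5 = 69.5 s

69.54 s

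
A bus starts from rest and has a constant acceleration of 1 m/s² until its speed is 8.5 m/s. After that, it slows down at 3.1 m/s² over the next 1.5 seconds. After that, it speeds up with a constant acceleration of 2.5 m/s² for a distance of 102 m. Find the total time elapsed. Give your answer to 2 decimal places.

17.62 s

Phase 1 (accelerating): v₀ = 0 m/s, a = 1 m/s².
v = v₀ + at → t = (8.5 − 0) / 1 = 8.50 s
v² = v₀² + 2aΔx → Δx = (8.5² − 0²)/(2·1) = 36.1 m

Phase 2 (decelerating): v₀ = 8.50 m/s, a = -3.1 m/s².
v = v₀ + at = 8.50 + (-3.1)(1.5) = 3.85 m/s
Δx = v₀t + ½at² = 8.50·1.5 + 0.5·-3.1·1.5² = 9.26 m

Phase 3 (accelerating): v₀ = 3.85 m/s, a = 2.5 m/s².
v² = v₀² + 2aΔx = 3.85² + 2·2.5·102 = 525 → v = 22.9 m/s
t = (v − v₀)/a = (22.9 − 3.85)/2.5 = 7.62 s
Total time = 8.50 + 1.50 + 7.62 = 17.6 s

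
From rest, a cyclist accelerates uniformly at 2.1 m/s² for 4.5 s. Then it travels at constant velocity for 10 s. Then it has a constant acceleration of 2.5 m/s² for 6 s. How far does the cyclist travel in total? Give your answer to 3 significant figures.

217 m

Phase 1 (accelerating): v₀ = 0 m/s, a = 2.1 m/s².
v = v₀ + at = 0 + (2.1)(4.5) = 9.45 m/s
Δx = v₀t + ½at² = 0·4.5 + 0.5·2.1·4.5² = 21.3 m

Phase 2 (constant speed): v₀ = 9.45 m/s, a = 0 m/s².
v = v₀ + at = 9.45 + (0)(10) = 9.45 m/s
Δx = v₀t + ½at² = 9.45·10 + 0.5·0·10² = 94.5 m

Phase 3 (accelerating): v₀ = 9.45 m/s, a = 2.5 m/s².
v = v₀ + at = 9.45 + (2.5)(6) = 24.5 m/s
Δx = v₀t + ½at² = 9.45·6 + 0.5·2.5·6² = 102 m
Total distance = 21.3 + 94.5 + 102 = 217 m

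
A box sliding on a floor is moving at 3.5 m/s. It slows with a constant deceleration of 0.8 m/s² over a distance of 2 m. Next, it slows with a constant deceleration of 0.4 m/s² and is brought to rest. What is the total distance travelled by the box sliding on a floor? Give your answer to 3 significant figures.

Phase 1 (decelerating): v₀ = 3.50 m/s, a = -0.8 m/s².
v² = v₀² + 2aΔx = 3.50² + 2·-0.8·2 = 9.05 → v = 3.01 m/s
t = (v − v₀)/a = (3.01 − 3.50)/-0.8 = 0.615 s

Phase 2 (decelerating): v₀ = 3.01 m/s, a = -0.4 m/s².
v = v₀ + at → t = (0 − 3.01) / -0.4 = 7.52 s
v² = v₀² + 2aΔx → Δx = (0² − 3.01²)/(2·-0.4) = 11.3 m
Total distance = 2.00 + 11.3 = 13.3 m

13.3 m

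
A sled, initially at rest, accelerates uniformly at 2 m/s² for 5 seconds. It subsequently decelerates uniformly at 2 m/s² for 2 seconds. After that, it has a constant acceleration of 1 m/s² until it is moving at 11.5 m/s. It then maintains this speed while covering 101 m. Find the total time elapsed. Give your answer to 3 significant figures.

21.3 s

Phase 1 (accelerating): v₀ = 0 m/s, a = 2 m/s².
v = v₀ + at = 0 + (2)(5) = 10.0 m/s
Δx = v₀t + ½at² = 0·5 + 0.5·2·5² = 25.0 m

Phase 2 (decelerating): v₀ = 10.0 m/s, a = -2 m/s².
v = v₀ + at = 10.0 + (-2)(2) = 6.00 m/s
Δx = v₀t + ½at² = 10.0·2 + 0.5·-2·2² = 16.0 m

Phase 3 (accelerating): v₀ = 6.00 m/s, a = 1 m/s².
v = v₀ + at → t = (11.5 − 6.00) / 1 = 5.50 s
v² = v₀² + 2aΔx → Δx = (11.5² − 6.00²)/(2·1) = 48.1 m

Phase 4 (constant speed): v₀ = 11.5 m/s, a = 0 m/s².
Constant speed: t = d/v = 101/11.5 = 8.78 s
Total time = 5.00 + 2.00 + 5.50 + 8.78 = 21.3 s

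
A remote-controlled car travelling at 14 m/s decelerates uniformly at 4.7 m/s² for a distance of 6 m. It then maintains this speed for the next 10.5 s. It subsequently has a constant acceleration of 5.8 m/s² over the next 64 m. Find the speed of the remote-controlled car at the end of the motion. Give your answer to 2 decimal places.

29.70 m/s

Phase 1 (decelerating): v₀ = 14.0 m/s, a = -4.7 m/s².
v² = v₀² + 2aΔx = 14.0² + 2·-4.7·6 = 140 → v = 11.8 m/s
t = (v − v₀)/a = (11.8 − 14.0)/-4.7 = 0.465 s

Phase 2 (constant speed): v₀ = 11.8 m/s, a = 0 m/s².
v = v₀ + at = 11.8 + (0)(10.5) = 11.8 m/s
Δx = v₀t + ½at² = 11.8·10.5 + 0.5·0·10.5² = 124 m

Phase 3 (accelerating): v₀ = 11.8 m/s, a = 5.8 m/s².
v² = v₀² + 2aΔx = 11.8² + 2·5.8·64 = 882 → v = 29.7 m/s
t = (v − v₀)/a = (29.7 − 11.8)/5.8 = 3.08 s
Final speed = 29.7 m/s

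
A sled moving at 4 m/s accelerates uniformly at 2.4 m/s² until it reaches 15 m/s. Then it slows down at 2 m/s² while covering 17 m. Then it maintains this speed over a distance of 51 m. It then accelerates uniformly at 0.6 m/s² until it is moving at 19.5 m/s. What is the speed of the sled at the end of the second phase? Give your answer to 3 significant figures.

12.5 m/s

Phase 1 (accelerating): v₀ = 4.00 m/s, a = 2.4 m/s².
v = v₀ + at → t = (15 − 4.00) / 2.4 = 4.58 s
v² = v₀² + 2aΔx → Δx = (15² − 4.00²)/(2·2.4) = 43.5 m

Phase 2 (decelerating): v₀ = 15.0 m/s, a = -2 m/s².
v² = v₀² + 2aΔx = 15.0² + 2·-2·17 = 157 → v = 12.5 m/s
t = (v − v₀)/a = (12.5 − 15.0)/-2 = 1.24 s
Speed at end of phase 2 = 12.5 m/s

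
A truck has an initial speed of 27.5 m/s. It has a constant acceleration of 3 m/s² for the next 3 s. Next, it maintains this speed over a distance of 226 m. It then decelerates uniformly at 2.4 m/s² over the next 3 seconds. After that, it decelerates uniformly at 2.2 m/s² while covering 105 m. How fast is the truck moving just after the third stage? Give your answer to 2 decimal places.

29.30 m/s

Phase 1 (accelerating): v₀ = 27.5 m/s, a = 3 m/s².
v = v₀ + at = 27.5 + (3)(3) = 36.5 m/s
Δx = v₀t + ½at² = 27.5·3 + 0.5·3·3² = 96.0 m

Phase 2 (constant speed): v₀ = 36.5 m/s, a = 0 m/s².
Constant speed: t = d/v = 226/36.5 = 6.19 s

Phase 3 (decelerating): v₀ = 36.5 m/s, a = -2.4 m/s².
v = v₀ + at = 36.5 + (-2.4)(3) = 29.3 m/s
Δx = v₀t + ½at² = 36.5·3 + 0.5·-2.4·3² = 98.7 m
Speed at end of phase 3 = 29.3 m/s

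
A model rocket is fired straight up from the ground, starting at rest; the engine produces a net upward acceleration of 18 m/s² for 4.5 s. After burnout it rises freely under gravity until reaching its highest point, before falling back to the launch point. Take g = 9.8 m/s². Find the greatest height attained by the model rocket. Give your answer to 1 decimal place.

Phase 1 (powered ascent): v₀ = 0 m/s, a = 18 m/s².
v = v₀ + at = 0 + (18)(4.5) = 81.0 m/s
Δx = v₀t + ½at² = 0·4.5 + 0.5·18·4.5² = 182 m

Phase 2 (coasting upward): v₀ = 81.0 m/s, a = -9.8 m/s².
v = v₀ + at → t = (0 − 81.0) / -9.8 = 8.27 s
v² = v₀² + 2aΔx → Δx = (0² − 81.0²)/(2·-9.8) = 335 m
Maximum height = 182 + 335 = 517 m

517.0 m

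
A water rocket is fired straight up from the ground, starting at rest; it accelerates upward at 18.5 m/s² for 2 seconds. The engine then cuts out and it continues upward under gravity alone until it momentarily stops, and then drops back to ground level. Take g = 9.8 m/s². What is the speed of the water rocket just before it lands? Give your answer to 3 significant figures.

45.8 m/s

Phase 1 (powered ascent): v₀ = 0 m/s, a = 18.5 m/s².
v = v₀ + at = 0 + (18.5)(2) = 37.0 m/s
Δx = v₀t + ½at² = 0·2 + 0.5·18.5·2² = 37.0 m

Phase 2 (coasting upward): v₀ = 37.0 m/s, a = -9.8 m/s².
v = v₀ + at → t = (0 − 37.0) / -9.8 = 3.78 s
v² = v₀² + 2aΔx → Δx = (0² − 37.0²)/(2·-9.8) = 69.8 m

Phase 3 (free fall): v₀ = 0 m/s, a = -9.8 m/s².
Falls 107 m from rest: t = √(2·107/9.8) = 4.67 s; v = g·t = 45.8 m/s.
Impact speed = 45.8 m/s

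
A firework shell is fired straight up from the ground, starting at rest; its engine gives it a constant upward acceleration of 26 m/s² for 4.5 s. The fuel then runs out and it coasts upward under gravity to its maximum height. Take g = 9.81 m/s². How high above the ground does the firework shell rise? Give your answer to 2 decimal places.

960.96 m

Phase 1 (powered ascent): v₀ = 0 m/s, a = 26 m/s².
v = v₀ + at = 0 + (26)(4.5) = 117 m/s
Δx = v₀t + ½at² = 0·4.5 + 0.5·26·4.5² = 263 m

Phase 2 (coasting upward): v₀ = 117 m/s, a = -9.81 m/s².
v = v₀ + at → t = (0 − 117) / -9.81 = 11.9 s
v² = v₀² + 2aΔx → Δx = (0² − 117²)/(2·-9.81) = 698 m
Maximum height = 263 + 698 = 961 m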